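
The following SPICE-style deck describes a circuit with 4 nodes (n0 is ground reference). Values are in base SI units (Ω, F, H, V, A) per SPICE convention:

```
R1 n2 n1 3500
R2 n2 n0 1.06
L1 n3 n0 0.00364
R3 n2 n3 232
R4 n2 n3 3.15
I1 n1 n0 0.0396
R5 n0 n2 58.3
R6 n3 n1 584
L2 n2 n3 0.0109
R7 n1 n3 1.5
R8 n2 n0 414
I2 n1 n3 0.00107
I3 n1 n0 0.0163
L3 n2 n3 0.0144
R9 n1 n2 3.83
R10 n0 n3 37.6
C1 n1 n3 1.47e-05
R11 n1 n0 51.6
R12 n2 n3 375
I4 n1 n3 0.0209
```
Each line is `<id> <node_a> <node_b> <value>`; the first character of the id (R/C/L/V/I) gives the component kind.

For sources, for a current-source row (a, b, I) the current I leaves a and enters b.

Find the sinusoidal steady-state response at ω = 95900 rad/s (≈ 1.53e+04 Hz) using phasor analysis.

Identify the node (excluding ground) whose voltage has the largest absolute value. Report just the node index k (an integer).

1

Element admittances at ω=95900 rad/s:
  Y(R1) = 0.0002857+0.000j S between n2,n1
  Y(R2) = 0.9434+0.000j S between n2,n0
  Y(L1) = 0.000-0.002865j S between n3,n0
  Y(R3) = 0.004310+0.000j S between n2,n3
  Y(R4) = 0.3175+0.000j S between n2,n3
  I1: injects 0.0396 A into n0 (from n1)
  Y(R5) = 0.01715+0.000j S between n0,n2
  Y(R6) = 0.001712+0.000j S between n3,n1
  Y(L2) = 0.000-0.0009567j S between n2,n3
  Y(R7) = 0.6667+0.000j S between n1,n3
  Y(R8) = 0.002415+0.000j S between n2,n0
  I2: injects 0.00107 A into n3 (from n1)
  I3: injects 0.0163 A into n0 (from n1)
  Y(L3) = 0.000-0.0007241j S between n2,n3
  Y(R9) = 0.2611+0.000j S between n1,n2
  Y(R10) = 0.02660+0.000j S between n0,n3
  Y(C1) = 0.000+1.410j S between n1,n3
  Y(R11) = 0.01938+0.000j S between n1,n0
  Y(R12) = 0.002667+0.000j S between n2,n3
  I4: injects 0.0209 A into n3 (from n1)
Assemble and solve the 3×3 MNA system:
  V(n1)=-0.1452+0.01457j  V(n2)=-0.05153-0.0003017j  V(n3)=-0.1289-0.01358j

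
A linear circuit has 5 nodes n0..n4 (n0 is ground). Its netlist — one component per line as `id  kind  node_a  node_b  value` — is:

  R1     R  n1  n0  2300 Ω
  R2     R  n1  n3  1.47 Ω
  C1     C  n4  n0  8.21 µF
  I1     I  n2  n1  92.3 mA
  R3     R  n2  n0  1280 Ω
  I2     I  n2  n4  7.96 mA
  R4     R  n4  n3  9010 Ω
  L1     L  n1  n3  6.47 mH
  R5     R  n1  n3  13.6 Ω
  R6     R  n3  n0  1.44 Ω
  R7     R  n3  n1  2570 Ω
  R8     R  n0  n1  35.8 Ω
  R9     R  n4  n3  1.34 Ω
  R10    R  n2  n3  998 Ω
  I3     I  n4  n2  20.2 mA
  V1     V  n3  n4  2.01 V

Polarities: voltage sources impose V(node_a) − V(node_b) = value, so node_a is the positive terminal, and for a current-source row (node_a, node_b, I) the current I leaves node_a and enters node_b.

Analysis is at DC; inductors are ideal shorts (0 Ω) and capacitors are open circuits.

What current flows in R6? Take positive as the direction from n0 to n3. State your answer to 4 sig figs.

-0.03368 A

Element admittances at DC:
  Y(R1) = 0.0004348 S between n1,n0
  Y(R2) = 0.6803 S between n1,n3
  Y(C1) = 0.000 S between n4,n0
  I1: injects 0.0923 A into n1 (from n2)
  Y(R3) = 0.0007813 S between n2,n0
  I2: injects 0.00796 A into n4 (from n2)
  Y(R4) = 0.0001110 S between n4,n3
  L1: short n1↔n3 (DC inductor)
  Y(R5) = 0.07353 S between n1,n3
  Y(R6) = 0.6944 S between n3,n0
  Y(R7) = 0.0003891 S between n3,n1
  Y(R8) = 0.02793 S between n0,n1
  Y(R9) = 0.7463 S between n4,n3
  Y(R10) = 0.001002 S between n2,n3
  I3: injects 0.0202 A into n2 (from n4)
  V1: constraint V(n3)−V(n4) = 2.01
Assemble and solve the 6×6 MNA system:
  V(n1)=0.04850  V(n2)=-44.87  V(n3)=0.04850  V(n4)=-1.962
  i(L1)=0.09092  i(V1)=-1.488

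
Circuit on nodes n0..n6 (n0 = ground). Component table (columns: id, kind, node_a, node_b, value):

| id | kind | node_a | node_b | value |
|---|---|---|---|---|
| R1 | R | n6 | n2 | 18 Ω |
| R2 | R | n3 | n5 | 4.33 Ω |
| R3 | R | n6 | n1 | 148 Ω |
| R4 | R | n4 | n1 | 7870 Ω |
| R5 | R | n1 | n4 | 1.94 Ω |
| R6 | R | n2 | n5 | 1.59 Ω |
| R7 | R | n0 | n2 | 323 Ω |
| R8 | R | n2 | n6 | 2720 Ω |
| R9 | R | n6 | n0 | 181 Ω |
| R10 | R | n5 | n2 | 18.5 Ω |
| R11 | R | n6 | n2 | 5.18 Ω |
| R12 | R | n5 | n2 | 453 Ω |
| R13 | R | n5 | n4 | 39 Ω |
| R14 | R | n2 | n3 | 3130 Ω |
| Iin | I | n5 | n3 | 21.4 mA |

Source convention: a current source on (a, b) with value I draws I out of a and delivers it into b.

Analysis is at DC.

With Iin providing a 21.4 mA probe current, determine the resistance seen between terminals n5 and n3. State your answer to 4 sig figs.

R_eq = 4.324 Ω

Element admittances at DC:
  Y(R1) = 0.05556 S between n6,n2
  Y(R2) = 0.2309 S between n3,n5
  Y(R3) = 0.006757 S between n6,n1
  Y(R4) = 0.0001271 S between n4,n1
  Y(R5) = 0.5155 S between n1,n4
  Y(R6) = 0.6289 S between n2,n5
  Y(R7) = 0.003096 S between n0,n2
  Y(R8) = 0.0003676 S between n2,n6
  Y(R9) = 0.005525 S between n6,n0
  Y(R10) = 0.05405 S between n5,n2
  Y(R11) = 0.1931 S between n6,n2
  Y(R12) = 0.002208 S between n5,n2
  Y(R13) = 0.02564 S between n5,n4
  Y(R14) = 0.0003195 S between n2,n3
  Iin: injects 0.0214 A into n3 (from n5)
Assemble and solve the 6×6 MNA system:
  V(n1)=-3.315e-05  V(n2)=5.666e-07  V(n3)=0.09249  V(n4)=-3.358e-05  V(n5)=-4.224e-05  V(n6)=-3.175e-07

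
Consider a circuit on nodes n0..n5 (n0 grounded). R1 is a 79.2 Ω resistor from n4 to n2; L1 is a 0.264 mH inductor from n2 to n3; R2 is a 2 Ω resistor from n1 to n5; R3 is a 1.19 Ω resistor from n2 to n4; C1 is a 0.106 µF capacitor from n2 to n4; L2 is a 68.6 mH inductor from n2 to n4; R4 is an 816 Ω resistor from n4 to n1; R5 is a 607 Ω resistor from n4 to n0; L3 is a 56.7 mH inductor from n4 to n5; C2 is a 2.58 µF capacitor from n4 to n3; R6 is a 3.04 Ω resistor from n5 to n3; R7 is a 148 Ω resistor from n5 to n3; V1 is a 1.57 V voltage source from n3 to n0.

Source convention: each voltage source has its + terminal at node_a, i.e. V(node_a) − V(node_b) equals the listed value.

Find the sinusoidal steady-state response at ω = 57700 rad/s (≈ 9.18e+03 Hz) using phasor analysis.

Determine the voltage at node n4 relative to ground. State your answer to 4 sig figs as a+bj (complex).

Apply KCL at each of the 5 non-ground nodes and solve the resulting linear system.
Node n1: branches {R2, R4} → V_1 = 1.570+0.0001894j
Node n2: branches {R1, L1, R3, C1, L2} → V_2 = 1.565+0.03040j
Node n3: branches {L1, C2, R6, R7, V1} → V_3 = 1.570+0.000j
Node n4: branches {R1, R3, C1, L2, R4, R5, L3, C2} → V_4 = 1.567+0.03079j
Node n5: branches {R2, L3, R6, R7} → V_5 = 1.570+0.0001144j
Source currents: i(V1)=-0.002582-5.072e-05j

1.567+0.03079j V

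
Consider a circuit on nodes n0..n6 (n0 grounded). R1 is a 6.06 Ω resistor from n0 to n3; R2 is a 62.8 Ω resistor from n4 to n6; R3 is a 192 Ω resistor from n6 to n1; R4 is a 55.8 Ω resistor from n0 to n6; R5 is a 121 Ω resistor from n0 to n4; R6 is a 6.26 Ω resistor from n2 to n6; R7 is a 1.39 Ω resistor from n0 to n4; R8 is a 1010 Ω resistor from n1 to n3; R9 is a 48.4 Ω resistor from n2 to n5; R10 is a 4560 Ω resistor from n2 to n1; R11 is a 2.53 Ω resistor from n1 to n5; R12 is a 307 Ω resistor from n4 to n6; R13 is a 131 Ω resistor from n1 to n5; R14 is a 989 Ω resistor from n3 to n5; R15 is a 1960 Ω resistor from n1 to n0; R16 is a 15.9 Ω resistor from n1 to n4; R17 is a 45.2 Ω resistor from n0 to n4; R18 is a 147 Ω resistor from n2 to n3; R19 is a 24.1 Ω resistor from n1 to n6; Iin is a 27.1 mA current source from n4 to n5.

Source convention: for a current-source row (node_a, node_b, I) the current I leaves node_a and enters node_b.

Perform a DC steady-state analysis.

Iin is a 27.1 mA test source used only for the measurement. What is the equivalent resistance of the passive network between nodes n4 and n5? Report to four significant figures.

Apply KCL at each of the 6 non-ground nodes and solve the resulting linear system.
Node n1: branches {R3, R8, R10, R11, R13, R15, R16, R19} → V_1 = 0.2843
Node n2: branches {R6, R9, R10, R18} → V_2 = 0.1917
Node n3: branches {R1, R8, R14, R18} → V_3 = 0.01112
Node n4: branches {R2, R5, R7, R12, R16, R17, Iin} → V_4 = -0.006936
Node n5: branches {R9, R11, R13, R14, Iin} → V_5 = 0.3430
Node n6: branches {R2, R3, R4, R6, R12, R19} → V_6 = 0.1797

R_eq = 12.91 Ω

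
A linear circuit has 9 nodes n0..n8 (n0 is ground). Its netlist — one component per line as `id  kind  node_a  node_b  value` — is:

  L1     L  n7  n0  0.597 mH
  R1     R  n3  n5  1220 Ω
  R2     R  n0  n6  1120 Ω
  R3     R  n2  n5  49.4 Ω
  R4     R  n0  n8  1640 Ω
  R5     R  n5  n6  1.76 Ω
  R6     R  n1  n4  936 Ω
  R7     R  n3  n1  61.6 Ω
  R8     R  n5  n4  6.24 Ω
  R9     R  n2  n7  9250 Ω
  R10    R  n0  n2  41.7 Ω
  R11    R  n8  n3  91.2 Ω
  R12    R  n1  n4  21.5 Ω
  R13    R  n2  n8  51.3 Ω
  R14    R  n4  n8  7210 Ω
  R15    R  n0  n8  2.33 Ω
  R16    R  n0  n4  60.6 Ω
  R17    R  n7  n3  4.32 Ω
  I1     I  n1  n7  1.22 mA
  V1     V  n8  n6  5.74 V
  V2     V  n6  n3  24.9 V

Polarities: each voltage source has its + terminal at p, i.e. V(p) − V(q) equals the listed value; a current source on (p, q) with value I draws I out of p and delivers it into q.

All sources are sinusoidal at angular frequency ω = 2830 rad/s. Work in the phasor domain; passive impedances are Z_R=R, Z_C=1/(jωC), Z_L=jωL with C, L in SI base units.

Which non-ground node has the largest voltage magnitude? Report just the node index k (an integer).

Element admittances at ω=2830 rad/s:
  Y(L1) = 0.000-0.5919j S between n7,n0
  Y(R1) = 0.0008197+0.000j S between n3,n5
  Y(R2) = 0.0008929+0.000j S between n0,n6
  Y(R3) = 0.02024+0.000j S between n2,n5
  Y(R4) = 0.0006098+0.000j S between n0,n8
  Y(R5) = 0.5682+0.000j S between n5,n6
  Y(R6) = 0.001068+0.000j S between n1,n4
  Y(R7) = 0.01623+0.000j S between n3,n1
  Y(R8) = 0.1603+0.000j S between n5,n4
  Y(R9) = 0.0001081+0.000j S between n2,n7
  Y(R10) = 0.02398+0.000j S between n0,n2
  Y(R11) = 0.01096+0.000j S between n8,n3
  Y(R12) = 0.04651+0.000j S between n1,n4
  Y(R13) = 0.01949+0.000j S between n2,n8
  Y(R14) = 0.0001387+0.000j S between n4,n8
  Y(R15) = 0.4292+0.000j S between n0,n8
  Y(R16) = 0.01650+0.000j S between n0,n4
  Y(R17) = 0.2315+0.000j S between n7,n3
  I1: injects 0.00122 A into n7 (from n1)
  V1: constraint V(n8)−V(n6) = 5.74
  V2: constraint V(n6)−V(n3) = 24.9
Assemble and solve the 10×10 MNA system:
  V(n1)=-4.041-2.254j  V(n2)=4.138-1.522j  V(n3)=-20.79-2.470j  V(n4)=1.698-2.180j  V(n5)=3.570-2.382j  V(n6)=4.113-2.470j  V(n7)=-1.920-7.376j  V(n8)=9.853-2.470j
  i(V1)=-4.683+1.080j  i(V2)=-4.995+1.132j

3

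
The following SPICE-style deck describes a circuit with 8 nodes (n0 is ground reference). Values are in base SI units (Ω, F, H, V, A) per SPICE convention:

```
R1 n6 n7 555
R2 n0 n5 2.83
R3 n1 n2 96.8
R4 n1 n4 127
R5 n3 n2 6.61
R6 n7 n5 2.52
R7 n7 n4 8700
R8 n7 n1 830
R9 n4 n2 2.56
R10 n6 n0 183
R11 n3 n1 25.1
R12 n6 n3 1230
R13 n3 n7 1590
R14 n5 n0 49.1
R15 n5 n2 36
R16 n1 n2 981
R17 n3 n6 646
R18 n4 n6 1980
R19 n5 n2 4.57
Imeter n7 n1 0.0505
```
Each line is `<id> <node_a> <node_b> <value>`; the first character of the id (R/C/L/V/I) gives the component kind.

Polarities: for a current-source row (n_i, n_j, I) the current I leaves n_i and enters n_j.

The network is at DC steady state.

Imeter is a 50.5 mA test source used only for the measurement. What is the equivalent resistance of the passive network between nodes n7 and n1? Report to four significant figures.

R_eq = 25.32 Ω

Apply KCL at each of the 7 non-ground nodes and solve the resulting linear system.
Node n1: branches {R3, R4, R8, R11, R16, Imeter} → V_1 = 1.156
Node n2: branches {R3, R5, R9, R15, R16, R19} → V_2 = 0.1927
Node n3: branches {R5, R11, R12, R13, R17} → V_3 = 0.3880
Node n4: branches {R4, R7, R9, R18} → V_4 = 0.2115
Node n5: branches {R2, R6, R14, R15, R19} → V_5 = -0.001157
Node n6: branches {R1, R10, R12, R17, R18} → V_6 = 0.07912
Node n7: branches {R1, R6, R7, R8, R13, Imeter} → V_7 = -0.1227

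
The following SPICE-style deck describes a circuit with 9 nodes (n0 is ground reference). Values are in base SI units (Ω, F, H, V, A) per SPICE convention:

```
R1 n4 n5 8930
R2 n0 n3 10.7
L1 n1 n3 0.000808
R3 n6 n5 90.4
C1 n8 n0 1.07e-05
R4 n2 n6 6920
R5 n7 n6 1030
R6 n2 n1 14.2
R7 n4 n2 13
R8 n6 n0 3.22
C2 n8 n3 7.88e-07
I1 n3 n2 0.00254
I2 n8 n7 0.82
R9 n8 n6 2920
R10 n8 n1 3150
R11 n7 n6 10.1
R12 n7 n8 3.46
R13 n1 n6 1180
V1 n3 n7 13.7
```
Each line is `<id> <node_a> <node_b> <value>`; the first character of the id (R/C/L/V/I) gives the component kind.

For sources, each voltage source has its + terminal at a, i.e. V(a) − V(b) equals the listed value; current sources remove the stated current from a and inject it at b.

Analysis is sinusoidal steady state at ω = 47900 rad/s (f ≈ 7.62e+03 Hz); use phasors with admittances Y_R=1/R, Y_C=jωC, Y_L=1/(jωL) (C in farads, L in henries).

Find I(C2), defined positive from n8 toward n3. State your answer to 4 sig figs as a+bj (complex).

-0.06829-0.4737j A

Apply KCL at each of the 8 non-ground nodes and solve the resulting linear system.
Node n1: branches {L1, R6, R10, R13} → V_1 = 12.41-0.2982j
Node n2: branches {R4, R6, R7, I1} → V_2 = 12.40-0.2969j
Node n3: branches {R2, L1, C2, I1, V1} → V_3 = 12.45+0.2980j
Node n4: branches {R1, R7} → V_4 = 12.38-0.2964j
Node n5: branches {R1, R3} → V_5 = -0.1430+0.06956j
Node n6: branches {R3, R4, R5, R8, R9, R11, R13} → V_6 = -0.2698+0.07327j
Node n7: branches {R5, I2, R11, R12, V1} → V_7 = -1.248+0.2980j
Node n8: branches {C1, C2, I2, R9, R10, R12} → V_8 = -0.09873+2.107j
Source currents: i(V1)=-1.250-0.5004j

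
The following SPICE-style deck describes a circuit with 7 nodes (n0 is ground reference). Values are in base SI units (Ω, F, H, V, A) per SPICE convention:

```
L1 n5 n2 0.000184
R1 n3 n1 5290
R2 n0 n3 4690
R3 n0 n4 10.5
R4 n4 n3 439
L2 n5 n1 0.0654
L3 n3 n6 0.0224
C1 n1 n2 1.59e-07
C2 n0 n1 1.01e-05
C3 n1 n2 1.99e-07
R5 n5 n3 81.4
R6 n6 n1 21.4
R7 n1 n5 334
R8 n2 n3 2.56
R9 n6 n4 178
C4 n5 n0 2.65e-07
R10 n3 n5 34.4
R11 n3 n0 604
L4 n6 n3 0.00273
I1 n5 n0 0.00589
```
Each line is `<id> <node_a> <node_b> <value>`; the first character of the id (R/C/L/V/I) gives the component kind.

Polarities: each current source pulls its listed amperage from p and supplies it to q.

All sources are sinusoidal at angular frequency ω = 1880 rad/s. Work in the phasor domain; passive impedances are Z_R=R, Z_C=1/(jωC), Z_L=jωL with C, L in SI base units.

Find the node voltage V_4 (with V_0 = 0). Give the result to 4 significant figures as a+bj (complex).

-0.01209+0.01392j V

Element admittances at ω=1880 rad/s:
  Y(L1) = 0.000-2.891j S between n5,n2
  Y(R1) = 0.0001890+0.000j S between n3,n1
  Y(R2) = 0.0002132+0.000j S between n0,n3
  Y(R3) = 0.09524+0.000j S between n0,n4
  Y(R4) = 0.002278+0.000j S between n4,n3
  Y(L2) = 0.000-0.008133j S between n5,n1
  Y(L3) = 0.000-0.02375j S between n3,n6
  Y(C1) = 0.000+0.0002989j S between n1,n2
  Y(C2) = 0.000+0.01899j S between n0,n1
  Y(C3) = 0.000+0.0003741j S between n1,n2
  Y(R5) = 0.01229+0.000j S between n5,n3
  Y(R6) = 0.04673+0.000j S between n6,n1
  Y(R7) = 0.002994+0.000j S between n1,n5
  Y(R8) = 0.3906+0.000j S between n2,n3
  Y(R9) = 0.005618+0.000j S between n6,n4
  Y(C4) = 0.000+0.0004982j S between n5,n0
  Y(R10) = 0.02907+0.000j S between n3,n5
  Y(R11) = 0.001656+0.000j S between n3,n0
  Y(L4) = 0.000-0.1948j S between n6,n3
  I1: injects 0.00589 A into n0 (from n5)
Assemble and solve the 6×6 MNA system:
  V(n1)=-0.08191+0.2300j  V(n2)=-0.1664+0.1667j  V(n3)=-0.1547+0.1673j  V(n4)=-0.01209+0.01392j  V(n5)=-0.1663+0.1651j  V(n6)=-0.1593+0.1876j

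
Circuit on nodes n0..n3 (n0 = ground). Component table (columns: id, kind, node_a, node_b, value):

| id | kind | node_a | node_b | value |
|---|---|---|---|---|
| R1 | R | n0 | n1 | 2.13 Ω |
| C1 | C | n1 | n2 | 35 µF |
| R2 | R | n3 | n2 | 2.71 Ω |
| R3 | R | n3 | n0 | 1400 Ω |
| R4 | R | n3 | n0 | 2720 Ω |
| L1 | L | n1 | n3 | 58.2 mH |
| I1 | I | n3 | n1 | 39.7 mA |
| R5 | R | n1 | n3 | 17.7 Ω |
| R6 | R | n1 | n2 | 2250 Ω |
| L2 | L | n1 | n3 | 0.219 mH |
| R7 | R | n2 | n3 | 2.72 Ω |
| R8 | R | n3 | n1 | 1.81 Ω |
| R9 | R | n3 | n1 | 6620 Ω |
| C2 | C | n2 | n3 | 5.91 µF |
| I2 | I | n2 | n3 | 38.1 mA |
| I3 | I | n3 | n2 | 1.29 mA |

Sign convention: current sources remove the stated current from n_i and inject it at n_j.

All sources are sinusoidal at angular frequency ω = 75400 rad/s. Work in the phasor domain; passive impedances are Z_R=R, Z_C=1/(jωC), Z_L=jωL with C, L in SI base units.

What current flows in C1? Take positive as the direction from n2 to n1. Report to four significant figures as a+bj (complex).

Apply KCL at each of the 3 non-ground nodes and solve the resulting linear system.
Node n1: branches {R1, C1, L1, I1, R5, R6, L2, R8, R9} → V_1 = 1.261e-05-1.958e-05j
Node n2: branches {C1, R2, R6, R7, C2, I2, I3} → V_2 = -0.002085+0.01395j
Node n3: branches {R2, R3, R4, L1, I1, R5, L2, R7, R8, R9, C2, I2, I3} → V_3 = -0.005470+0.008495j

-0.03687-0.005535j A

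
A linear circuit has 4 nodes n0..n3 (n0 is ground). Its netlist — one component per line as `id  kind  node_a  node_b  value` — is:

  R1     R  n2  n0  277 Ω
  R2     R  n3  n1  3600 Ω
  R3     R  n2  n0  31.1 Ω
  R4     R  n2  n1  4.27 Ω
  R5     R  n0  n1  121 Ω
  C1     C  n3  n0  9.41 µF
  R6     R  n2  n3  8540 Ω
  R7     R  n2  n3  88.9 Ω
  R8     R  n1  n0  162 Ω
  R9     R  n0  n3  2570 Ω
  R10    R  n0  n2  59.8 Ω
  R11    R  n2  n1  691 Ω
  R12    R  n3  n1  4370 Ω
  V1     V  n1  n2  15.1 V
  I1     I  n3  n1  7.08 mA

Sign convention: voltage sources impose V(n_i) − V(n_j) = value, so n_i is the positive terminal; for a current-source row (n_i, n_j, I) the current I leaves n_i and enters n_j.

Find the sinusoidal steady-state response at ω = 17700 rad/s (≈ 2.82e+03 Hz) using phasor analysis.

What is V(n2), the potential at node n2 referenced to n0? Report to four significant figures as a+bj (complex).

-2.776+0.02916j V

MNA unknowns: 3 node voltages V₁..V_3 plus 1 source current (V1)
R1: Y=0.003610+0.000j on G[2,0]
R2: Y=0.0002778+0.000j on G[3,1]
R3: Y=0.03215+0.000j on G[2,0]
R4: Y=0.2342+0.000j on G[2,1]
R5: Y=0.008264+0.000j on G[0,1]
C1: Y=0.000+0.1666j on G[3,0]
R6: Y=0.0001171+0.000j on G[2,3]
R7: Y=0.01125+0.000j on G[2,3]
R8: Y=0.006173+0.000j on G[1,0]
R9: Y=0.0003891+0.000j on G[0,3]
R10: Y=0.01672+0.000j on G[0,2]
R11: Y=0.001447+0.000j on G[2,1]
R12: Y=0.0002288+0.000j on G[3,1]
V1: row V1−V2=15.1, i_V1 at 1,2
I1: z[3]−=0.00708, z[1]+=0.00708
solve → V1=12.32+0.02916j, V2=-2.776+0.02916j, V3=-0.01217+0.1935j
aux → i_V1=-3.735-0.0003377j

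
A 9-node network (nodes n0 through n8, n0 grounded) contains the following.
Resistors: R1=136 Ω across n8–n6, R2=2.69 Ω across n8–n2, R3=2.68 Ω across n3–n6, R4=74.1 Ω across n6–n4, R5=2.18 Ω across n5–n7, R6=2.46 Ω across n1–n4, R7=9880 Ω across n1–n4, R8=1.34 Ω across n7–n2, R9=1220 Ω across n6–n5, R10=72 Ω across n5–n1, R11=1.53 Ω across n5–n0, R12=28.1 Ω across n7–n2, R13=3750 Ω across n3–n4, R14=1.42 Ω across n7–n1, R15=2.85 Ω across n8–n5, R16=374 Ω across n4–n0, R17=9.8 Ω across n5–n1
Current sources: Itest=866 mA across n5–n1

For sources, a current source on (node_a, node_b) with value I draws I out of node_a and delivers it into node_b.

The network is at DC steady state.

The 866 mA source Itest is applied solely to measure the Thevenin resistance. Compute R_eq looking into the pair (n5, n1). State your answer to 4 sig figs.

MNA unknowns: 8 node voltages V₁..V_8
R1: Y=0.007353 on G[8,6]
R2: Y=0.3717 on G[8,2]
R3: Y=0.3731 on G[3,6]
R4: Y=0.01350 on G[6,4]
R5: Y=0.4587 on G[5,7]
R6: Y=0.4065 on G[1,4]
R7: Y=0.0001012 on G[1,4]
R8: Y=0.7463 on G[7,2]
R9: Y=0.0008197 on G[6,5]
R10: Y=0.01389 on G[5,1]
R11: Y=0.6536 on G[5,0]
R12: Y=0.03559 on G[7,2]
R13: Y=0.0002667 on G[3,4]
R14: Y=0.7042 on G[7,1]
R15: Y=0.3509 on G[8,5]
R16: Y=0.002674 on G[4,0]
R17: Y=0.1020 on G[5,1]
Itest: z[5]−=0.866, z[1]+=0.866
solve → V1=1.928, V2=0.8433, V3=1.337, V4=1.897, V5=-0.007760, V6=1.337, V7=1.035, V8=0.4392

R_eq = 2.236 Ω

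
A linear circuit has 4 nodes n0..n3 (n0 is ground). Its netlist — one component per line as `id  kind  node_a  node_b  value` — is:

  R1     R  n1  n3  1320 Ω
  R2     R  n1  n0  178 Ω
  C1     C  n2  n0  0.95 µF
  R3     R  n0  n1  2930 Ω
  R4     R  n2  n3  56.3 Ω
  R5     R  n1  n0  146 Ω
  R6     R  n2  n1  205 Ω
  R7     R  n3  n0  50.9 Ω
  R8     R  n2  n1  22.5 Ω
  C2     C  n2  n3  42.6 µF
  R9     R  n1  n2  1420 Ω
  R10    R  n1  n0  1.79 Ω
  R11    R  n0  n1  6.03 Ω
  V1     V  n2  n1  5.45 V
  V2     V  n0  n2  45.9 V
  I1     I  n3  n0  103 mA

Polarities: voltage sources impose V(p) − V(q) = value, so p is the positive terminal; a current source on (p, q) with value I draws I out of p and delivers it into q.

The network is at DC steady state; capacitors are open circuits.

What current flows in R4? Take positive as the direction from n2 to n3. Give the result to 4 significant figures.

MNA unknowns: 3 node voltages V₁..V_3 plus 2 source currents (V1, V2)
R1: Y=0.0007576 on G[1,3]
R2: Y=0.005618 on G[1,0]
C1: Y=0.000 on G[2,0]
R3: Y=0.0003413 on G[0,1]
R4: Y=0.01776 on G[2,3]
R5: Y=0.006849 on G[1,0]
R6: Y=0.004878 on G[2,1]
R7: Y=0.01965 on G[3,0]
R8: Y=0.04444 on G[2,1]
C2: Y=0.000 on G[2,3]
R9: Y=0.0007042 on G[1,2]
R10: Y=0.5587 on G[1,0]
R11: Y=0.1658 on G[0,1]
V1: row V2−V1=5.45, i_V1 at 2,1
V2: row V0−V2=45.9, i_V2 at 0,2
I1: z[3]−=0.103, z[0]+=0.103
solve → V1=-51.35, V2=-45.90, V3=-25.08
aux → i_V1=-38.15, i_V2=-38.25

-0.3698 A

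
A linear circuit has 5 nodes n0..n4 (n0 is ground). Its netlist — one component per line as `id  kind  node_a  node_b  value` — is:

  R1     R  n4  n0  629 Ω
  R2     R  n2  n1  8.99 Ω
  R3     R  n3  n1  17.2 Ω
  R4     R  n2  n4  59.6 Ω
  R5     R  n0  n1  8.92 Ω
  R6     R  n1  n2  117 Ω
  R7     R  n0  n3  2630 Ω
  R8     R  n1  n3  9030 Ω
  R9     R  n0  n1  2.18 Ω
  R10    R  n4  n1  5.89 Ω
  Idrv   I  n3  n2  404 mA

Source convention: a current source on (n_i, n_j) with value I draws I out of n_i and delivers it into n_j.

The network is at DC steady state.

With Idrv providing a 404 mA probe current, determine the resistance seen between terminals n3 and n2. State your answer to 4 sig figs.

R_eq = 24.46 Ω

MNA unknowns: 4 node voltages V₁..V_4
R1: Y=0.001590 on G[4,0]
R2: Y=0.1112 on G[2,1]
R3: Y=0.05814 on G[3,1]
R4: Y=0.01678 on G[2,4]
R5: Y=0.1121 on G[0,1]
R6: Y=0.008547 on G[1,2]
R7: Y=0.0003802 on G[0,3]
R8: Y=0.0001107 on G[1,3]
R9: Y=0.4587 on G[0,1]
R10: Y=0.1698 on G[4,1]
Idrv: z[3]−=0.404, z[2]+=0.404
solve → V1=0.003834, V2=2.995, V3=-6.887, V4=0.2705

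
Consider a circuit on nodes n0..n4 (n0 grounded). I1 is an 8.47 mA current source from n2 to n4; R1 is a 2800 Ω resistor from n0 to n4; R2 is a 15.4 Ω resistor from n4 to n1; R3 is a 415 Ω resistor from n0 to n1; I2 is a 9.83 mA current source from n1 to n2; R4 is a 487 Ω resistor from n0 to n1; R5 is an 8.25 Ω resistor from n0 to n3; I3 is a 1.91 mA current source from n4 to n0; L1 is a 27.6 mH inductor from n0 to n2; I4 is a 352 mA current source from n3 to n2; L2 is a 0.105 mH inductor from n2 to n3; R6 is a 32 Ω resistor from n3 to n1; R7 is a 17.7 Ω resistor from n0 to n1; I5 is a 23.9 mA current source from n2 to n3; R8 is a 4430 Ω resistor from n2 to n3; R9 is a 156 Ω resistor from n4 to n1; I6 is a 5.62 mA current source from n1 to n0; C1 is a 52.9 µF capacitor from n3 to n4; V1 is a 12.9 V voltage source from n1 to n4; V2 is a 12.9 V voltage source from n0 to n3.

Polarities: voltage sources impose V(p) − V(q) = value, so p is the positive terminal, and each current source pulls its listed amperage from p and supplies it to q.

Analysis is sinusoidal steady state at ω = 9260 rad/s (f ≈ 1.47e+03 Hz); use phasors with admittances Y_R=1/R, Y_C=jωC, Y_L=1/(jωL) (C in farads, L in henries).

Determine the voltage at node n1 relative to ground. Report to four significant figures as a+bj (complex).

-0.1517+0.8030j V

Element admittances at ω=9260 rad/s:
  I1: injects 0.00847 A into n4 (from n2)
  Y(R1) = 0.0003571+0.000j S between n0,n4
  Y(R2) = 0.06494+0.000j S between n4,n1
  Y(R3) = 0.002410+0.000j S between n0,n1
  I2: injects 0.00983 A into n2 (from n1)
  Y(R4) = 0.002053+0.000j S between n0,n1
  Y(R5) = 0.1212+0.000j S between n0,n3
  I3: injects 0.00191 A into n0 (from n4)
  Y(L1) = 0.000-0.003913j S between n0,n2
  I4: injects 0.352 A into n2 (from n3)
  Y(L2) = 0.000-1.028j S between n2,n3
  Y(R6) = 0.03125+0.000j S between n3,n1
  Y(R7) = 0.05650+0.000j S between n0,n1
  I5: injects 0.0239 A into n3 (from n2)
  Y(R8) = 0.0002257+0.000j S between n2,n3
  Y(R9) = 0.006410+0.000j S between n4,n1
  I6: injects 0.00562 A into n0 (from n1)
  Y(C1) = 0.000+0.4899j S between n3,n4
  V1: constraint V(n1)−V(n4) = 12.9
  V2: constraint V(n0)−V(n3) = 12.9
Assemble and solve the 6×6 MNA system:
  V(n1)=-0.1517+0.8030j  V(n2)=-12.85+0.3191j  V(n3)=-12.90+0.000j  V(n4)=-13.05+0.8030j
  i(V1)=-1.325-0.07405j  i(V2)=-1.569+0.09952j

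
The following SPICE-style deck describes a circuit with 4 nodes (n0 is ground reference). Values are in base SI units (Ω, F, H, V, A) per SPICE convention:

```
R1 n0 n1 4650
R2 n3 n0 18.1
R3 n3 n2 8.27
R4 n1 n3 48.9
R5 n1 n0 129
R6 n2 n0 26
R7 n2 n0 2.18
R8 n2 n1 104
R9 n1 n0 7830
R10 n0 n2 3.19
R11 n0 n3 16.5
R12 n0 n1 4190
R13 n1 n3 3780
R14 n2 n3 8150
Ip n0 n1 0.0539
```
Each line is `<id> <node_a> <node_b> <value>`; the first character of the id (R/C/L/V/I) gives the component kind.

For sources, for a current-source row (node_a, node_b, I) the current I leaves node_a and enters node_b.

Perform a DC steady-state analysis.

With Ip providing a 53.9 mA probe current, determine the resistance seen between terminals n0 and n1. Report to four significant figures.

Element admittances at DC:
  Y(R1) = 0.0002151 S between n0,n1
  Y(R2) = 0.05525 S between n3,n0
  Y(R3) = 0.1209 S between n3,n2
  Y(R4) = 0.02045 S between n1,n3
  Y(R5) = 0.007752 S between n1,n0
  Y(R6) = 0.03846 S between n2,n0
  Y(R7) = 0.4587 S between n2,n0
  Y(R8) = 0.009615 S between n2,n1
  Y(R9) = 0.0001277 S between n1,n0
  Y(R10) = 0.3135 S between n0,n2
  Y(R11) = 0.06061 S between n0,n3
  Y(R12) = 0.0002387 S between n0,n1
  Y(R13) = 0.0002646 S between n1,n3
  Y(R14) = 0.0001227 S between n2,n3
  Ip: injects 0.0539 A into n1 (from n0)
Assemble and solve the 3×3 MNA system:
  V(n1)=1.474  V(n2)=0.03224  V(n3)=0.1336

R_eq = 27.34 Ω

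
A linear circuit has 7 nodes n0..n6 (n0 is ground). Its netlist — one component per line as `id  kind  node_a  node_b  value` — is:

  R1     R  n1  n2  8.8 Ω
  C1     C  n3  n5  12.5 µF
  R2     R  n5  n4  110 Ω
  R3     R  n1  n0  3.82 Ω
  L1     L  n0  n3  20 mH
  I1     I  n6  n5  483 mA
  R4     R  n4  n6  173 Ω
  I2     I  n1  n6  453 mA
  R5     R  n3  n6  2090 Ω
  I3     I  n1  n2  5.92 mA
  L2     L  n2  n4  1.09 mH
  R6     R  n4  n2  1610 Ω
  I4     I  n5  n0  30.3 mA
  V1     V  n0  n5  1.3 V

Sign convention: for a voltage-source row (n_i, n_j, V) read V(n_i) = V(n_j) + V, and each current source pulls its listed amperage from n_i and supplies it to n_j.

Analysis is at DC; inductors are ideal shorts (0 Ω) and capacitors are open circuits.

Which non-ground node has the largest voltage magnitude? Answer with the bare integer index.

MNA unknowns: 6 node voltages V₁..V_6 plus 3 source currents (L1, L2, V1)
R1: Y=0.1136 on G[1,2]
C1: Y=0.000 on G[3,5]
R2: Y=0.009091 on G[5,4]
R3: Y=0.2618 on G[1,0]
L1: row V0−V3=0, i_L1 at 0,3
I1: z[6]−=0.483, z[5]+=0.483
R4: Y=0.005780 on G[4,6]
I2: z[1]−=0.453, z[6]+=0.453
R5: Y=0.0004785 on G[3,6]
I3: z[1]−=0.00592, z[2]+=0.00592
L2: row V2−V4=0, i_L2 at 2,4
R6: Y=0.0006211 on G[4,2]
I4: z[5]−=0.0303, z[0]+=0.0303
V1: row V0−V5=1.3, i_V1 at 0,5
solve → V1=-1.811, V2=-1.943, V3=0.000, V4=-1.943, V5=-1.300, V6=-6.588
aux → i_L1=0.003152, i_L2=0.02100, i_V1=-0.4469

6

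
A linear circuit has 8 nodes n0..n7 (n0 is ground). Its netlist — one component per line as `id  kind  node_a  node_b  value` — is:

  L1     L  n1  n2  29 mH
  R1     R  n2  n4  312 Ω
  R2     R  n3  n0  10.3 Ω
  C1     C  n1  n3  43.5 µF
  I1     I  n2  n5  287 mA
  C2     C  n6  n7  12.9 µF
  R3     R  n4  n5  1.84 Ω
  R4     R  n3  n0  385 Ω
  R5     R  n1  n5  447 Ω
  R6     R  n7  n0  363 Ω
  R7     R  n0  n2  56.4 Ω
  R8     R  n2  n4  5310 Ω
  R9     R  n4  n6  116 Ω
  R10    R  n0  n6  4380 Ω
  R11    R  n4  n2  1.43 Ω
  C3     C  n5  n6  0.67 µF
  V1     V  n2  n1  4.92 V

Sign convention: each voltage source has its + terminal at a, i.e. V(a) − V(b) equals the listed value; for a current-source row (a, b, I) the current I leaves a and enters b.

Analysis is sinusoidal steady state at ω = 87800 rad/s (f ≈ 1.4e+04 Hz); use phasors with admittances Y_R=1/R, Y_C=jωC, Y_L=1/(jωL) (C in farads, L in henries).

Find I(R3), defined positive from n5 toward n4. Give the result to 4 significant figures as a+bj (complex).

Apply KCL at each of the 7 non-ground nodes and solve the resulting linear system.
Node n1: branches {L1, C1, R5, V1} → V_1 = -0.8660+0.01107j
Node n2: branches {L1, R1, I1, R7, R8, R11, V1} → V_2 = 4.054+0.01107j
Node n3: branches {R2, C1, R4} → V_3 = -0.8657-0.01153j
Node n4: branches {R1, R3, R8, R9, R11} → V_4 = 4.424+0.009733j
Node n5: branches {I1, R3, R5, C3} → V_5 = 4.895+0.003269j
Node n6: branches {C2, R9, R10, C3} → V_6 = 4.835+0.3087j
Node n7: branches {C2, R6} → V_7 = 4.834+0.3204j
Source currents: i(V1)=-0.09919+0.0008003j

0.2561-0.003513j A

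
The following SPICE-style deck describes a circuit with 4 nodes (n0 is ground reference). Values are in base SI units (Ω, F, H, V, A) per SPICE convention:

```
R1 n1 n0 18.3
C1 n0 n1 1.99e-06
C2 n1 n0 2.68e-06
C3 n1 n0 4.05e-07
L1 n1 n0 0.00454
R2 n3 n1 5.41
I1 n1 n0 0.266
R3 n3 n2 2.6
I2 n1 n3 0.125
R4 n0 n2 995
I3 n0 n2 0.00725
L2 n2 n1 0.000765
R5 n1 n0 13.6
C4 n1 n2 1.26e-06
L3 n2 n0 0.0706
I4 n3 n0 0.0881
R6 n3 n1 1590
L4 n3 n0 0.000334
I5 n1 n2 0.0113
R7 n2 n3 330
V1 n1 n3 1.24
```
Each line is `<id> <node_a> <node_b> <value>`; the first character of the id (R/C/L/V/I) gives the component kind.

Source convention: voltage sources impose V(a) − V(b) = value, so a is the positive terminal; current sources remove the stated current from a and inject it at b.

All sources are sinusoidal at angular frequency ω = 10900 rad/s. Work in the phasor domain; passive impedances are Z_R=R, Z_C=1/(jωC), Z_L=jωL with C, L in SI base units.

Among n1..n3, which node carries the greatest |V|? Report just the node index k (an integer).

2

Element admittances at ω=10900 rad/s:
  Y(R1) = 0.05464+0.000j S between n1,n0
  Y(C1) = 0.000+0.02169j S between n0,n1
  Y(C2) = 0.000+0.02921j S between n1,n0
  Y(C3) = 0.000+0.004415j S between n1,n0
  Y(L1) = 0.000-0.02021j S between n1,n0
  Y(R2) = 0.1848+0.000j S between n3,n1
  I1: injects 0.266 A into n0 (from n1)
  Y(R3) = 0.3846+0.000j S between n3,n2
  I2: injects 0.125 A into n3 (from n1)
  Y(R4) = 0.001005+0.000j S between n0,n2
  I3: injects 0.00725 A into n2 (from n0)
  Y(L2) = 0.000-0.1199j S between n2,n1
  Y(R5) = 0.07353+0.000j S between n1,n0
  Y(C4) = 0.000+0.01373j S between n1,n2
  Y(L3) = 0.000-0.001299j S between n2,n0
  I4: injects 0.0881 A into n0 (from n3)
  Y(R6) = 0.0006289+0.000j S between n3,n1
  Y(L4) = 0.000-0.2747j S between n3,n0
  I5: injects 0.0113 A into n2 (from n1)
  Y(R7) = 0.003030+0.000j S between n2,n3
  V1: constraint V(n1)−V(n3) = 1.24
Assemble and solve the 4×4 MNA system:
  V(n1)=0.5047-1.704j  V(n2)=-0.5974-2.003j  V(n3)=-0.7353-1.704j
  i(V1)=-0.7885+0.3178j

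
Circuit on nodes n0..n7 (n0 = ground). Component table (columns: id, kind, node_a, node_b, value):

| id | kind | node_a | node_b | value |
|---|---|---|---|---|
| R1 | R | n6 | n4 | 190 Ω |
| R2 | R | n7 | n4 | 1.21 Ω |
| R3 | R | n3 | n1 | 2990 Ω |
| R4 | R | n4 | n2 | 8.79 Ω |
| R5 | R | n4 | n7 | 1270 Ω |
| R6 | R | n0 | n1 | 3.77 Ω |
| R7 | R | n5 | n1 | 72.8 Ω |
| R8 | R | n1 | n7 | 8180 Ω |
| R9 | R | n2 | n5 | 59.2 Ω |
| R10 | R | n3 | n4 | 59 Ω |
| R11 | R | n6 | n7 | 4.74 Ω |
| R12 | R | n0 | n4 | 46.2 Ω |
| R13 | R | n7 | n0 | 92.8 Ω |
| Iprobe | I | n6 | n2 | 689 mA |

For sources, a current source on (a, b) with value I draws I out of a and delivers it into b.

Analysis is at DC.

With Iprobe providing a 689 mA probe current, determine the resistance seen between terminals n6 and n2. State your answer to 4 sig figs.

R_eq = 14.07 Ω

Apply KCL at each of the 7 non-ground nodes and solve the resulting linear system.
Node n1: branches {R3, R6, R7, R8} → V_1 = 0.1342
Node n2: branches {R4, R9, Iprobe} → V_2 = 4.902
Node n3: branches {R3, R10} → V_3 = -0.8176
Node n4: branches {R1, R2, R4, R5, R10, R12} → V_4 = -0.8364
Node n5: branches {R7, R9} → V_5 = 2.764
Node n6: branches {R1, R11, Iprobe} → V_6 = -4.790
Node n7: branches {R2, R5, R8, R11, R13} → V_7 = -1.623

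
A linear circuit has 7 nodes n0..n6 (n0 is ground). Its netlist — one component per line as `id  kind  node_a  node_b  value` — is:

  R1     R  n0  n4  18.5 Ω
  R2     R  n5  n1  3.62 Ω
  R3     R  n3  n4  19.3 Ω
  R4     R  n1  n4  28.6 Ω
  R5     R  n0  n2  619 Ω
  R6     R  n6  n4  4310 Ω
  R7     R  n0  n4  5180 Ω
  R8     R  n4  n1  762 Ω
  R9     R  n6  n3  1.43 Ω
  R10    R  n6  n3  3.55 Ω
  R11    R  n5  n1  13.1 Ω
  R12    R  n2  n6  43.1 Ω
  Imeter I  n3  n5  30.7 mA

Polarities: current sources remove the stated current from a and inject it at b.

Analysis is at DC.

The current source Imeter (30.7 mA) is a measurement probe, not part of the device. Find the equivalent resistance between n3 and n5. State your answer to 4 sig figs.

Element admittances at DC:
  Y(R1) = 0.05405 S between n0,n4
  Y(R2) = 0.2762 S between n5,n1
  Y(R3) = 0.05181 S between n3,n4
  Y(R4) = 0.03497 S between n1,n4
  Y(R5) = 0.001616 S between n0,n2
  Y(R6) = 0.0002320 S between n6,n4
  Y(R7) = 0.0001931 S between n0,n4
  Y(R8) = 0.001312 S between n4,n1
  Y(R9) = 0.6993 S between n6,n3
  Y(R10) = 0.2817 S between n6,n3
  Y(R11) = 0.07634 S between n5,n1
  Y(R12) = 0.02320 S between n2,n6
  Imeter: injects 0.0307 A into n5 (from n3)
Assemble and solve the 6×6 MNA system:
  V(n1)=0.8618  V(n2)=-0.5209  V(n3)=-0.5582  V(n4)=0.01551  V(n5)=0.9488  V(n6)=-0.5572

R_eq = 49.09 Ω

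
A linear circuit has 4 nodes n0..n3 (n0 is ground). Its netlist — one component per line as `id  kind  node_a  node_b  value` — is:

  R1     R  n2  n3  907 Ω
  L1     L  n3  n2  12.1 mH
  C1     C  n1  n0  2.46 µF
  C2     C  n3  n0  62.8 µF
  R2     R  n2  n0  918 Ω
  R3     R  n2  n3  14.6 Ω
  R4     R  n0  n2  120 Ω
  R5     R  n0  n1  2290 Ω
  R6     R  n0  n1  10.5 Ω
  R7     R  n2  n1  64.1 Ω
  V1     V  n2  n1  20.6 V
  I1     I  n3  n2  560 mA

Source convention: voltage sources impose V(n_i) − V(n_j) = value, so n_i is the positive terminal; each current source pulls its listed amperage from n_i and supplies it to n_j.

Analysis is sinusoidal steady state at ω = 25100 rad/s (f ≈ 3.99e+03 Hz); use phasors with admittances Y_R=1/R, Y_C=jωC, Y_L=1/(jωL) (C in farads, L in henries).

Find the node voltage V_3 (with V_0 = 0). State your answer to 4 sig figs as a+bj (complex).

MNA unknowns: 3 node voltages V₁..V_3 plus 1 source current (V1)
R1: Y=0.001103+0.000j on G[2,3]
L1: Y=0.000-0.003293j on G[3,2]
C1: Y=0.000+0.06175j on G[1,0]
C2: Y=0.000+1.576j on G[3,0]
R2: Y=0.001089+0.000j on G[2,0]
R3: Y=0.06849+0.000j on G[2,3]
R4: Y=0.008333+0.000j on G[0,2]
R5: Y=0.0004367+0.000j on G[0,1]
R6: Y=0.09524+0.000j on G[0,1]
R7: Y=0.01560+0.000j on G[2,1]
V1: row V2−V1=20.6, i_V1 at 2,1
I1: z[3]−=0.56, z[2]+=0.56
solve → V1=-5.398+2.066j, V2=15.20+2.066j, V3=0.07366-0.3177j
aux → i_V1=-0.9654-0.1356j

0.07366-0.3177j V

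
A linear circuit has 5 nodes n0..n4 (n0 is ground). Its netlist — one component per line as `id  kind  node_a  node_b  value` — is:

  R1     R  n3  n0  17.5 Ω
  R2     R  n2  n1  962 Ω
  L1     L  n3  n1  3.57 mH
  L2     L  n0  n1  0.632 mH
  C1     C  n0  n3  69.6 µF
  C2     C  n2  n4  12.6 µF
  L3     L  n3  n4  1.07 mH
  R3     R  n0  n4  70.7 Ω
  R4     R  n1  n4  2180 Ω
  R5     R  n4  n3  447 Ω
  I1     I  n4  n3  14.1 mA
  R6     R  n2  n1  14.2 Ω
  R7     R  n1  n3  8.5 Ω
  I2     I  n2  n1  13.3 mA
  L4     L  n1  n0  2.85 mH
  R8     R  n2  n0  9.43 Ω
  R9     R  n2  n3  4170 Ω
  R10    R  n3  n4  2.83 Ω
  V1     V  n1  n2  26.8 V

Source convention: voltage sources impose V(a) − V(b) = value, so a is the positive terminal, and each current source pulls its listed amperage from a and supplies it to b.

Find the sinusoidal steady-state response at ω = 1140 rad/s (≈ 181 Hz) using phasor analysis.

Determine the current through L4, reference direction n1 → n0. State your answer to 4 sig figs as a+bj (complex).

0.4902-0.05875j A

Element admittances at ω=1140 rad/s:
  Y(R1) = 0.05714+0.000j S between n3,n0
  Y(R2) = 0.001040+0.000j S between n2,n1
  Y(L1) = 0.000-0.2457j S between n3,n1
  Y(L2) = 0.000-1.388j S between n0,n1
  Y(C1) = 0.000+0.07934j S between n0,n3
  Y(C2) = 0.000+0.01436j S between n2,n4
  Y(L3) = 0.000-0.8198j S between n3,n4
  Y(R3) = 0.01414+0.000j S between n0,n4
  Y(R4) = 0.0004587+0.000j S between n1,n4
  Y(R5) = 0.002237+0.000j S between n4,n3
  I1: injects 0.0141 A into n3 (from n4)
  Y(R6) = 0.07042+0.000j S between n2,n1
  Y(R7) = 0.1176+0.000j S between n1,n3
  I2: injects 0.0133 A into n1 (from n2)
  Y(L4) = 0.000-0.3078j S between n1,n0
  Y(R8) = 0.1060+0.000j S between n2,n0
  Y(R9) = 0.0002398+0.000j S between n2,n3
  Y(R10) = 0.3534+0.000j S between n3,n4
  V1: constraint V(n1)−V(n2) = 26.8
Assemble and solve the 5×5 MNA system:
  V(n1)=0.1909+1.593j  V(n2)=-26.61+1.593j  V(n3)=1.829+0.1869j  V(n4)=2.221-0.06888j
  i(V1)=-4.754-0.2449j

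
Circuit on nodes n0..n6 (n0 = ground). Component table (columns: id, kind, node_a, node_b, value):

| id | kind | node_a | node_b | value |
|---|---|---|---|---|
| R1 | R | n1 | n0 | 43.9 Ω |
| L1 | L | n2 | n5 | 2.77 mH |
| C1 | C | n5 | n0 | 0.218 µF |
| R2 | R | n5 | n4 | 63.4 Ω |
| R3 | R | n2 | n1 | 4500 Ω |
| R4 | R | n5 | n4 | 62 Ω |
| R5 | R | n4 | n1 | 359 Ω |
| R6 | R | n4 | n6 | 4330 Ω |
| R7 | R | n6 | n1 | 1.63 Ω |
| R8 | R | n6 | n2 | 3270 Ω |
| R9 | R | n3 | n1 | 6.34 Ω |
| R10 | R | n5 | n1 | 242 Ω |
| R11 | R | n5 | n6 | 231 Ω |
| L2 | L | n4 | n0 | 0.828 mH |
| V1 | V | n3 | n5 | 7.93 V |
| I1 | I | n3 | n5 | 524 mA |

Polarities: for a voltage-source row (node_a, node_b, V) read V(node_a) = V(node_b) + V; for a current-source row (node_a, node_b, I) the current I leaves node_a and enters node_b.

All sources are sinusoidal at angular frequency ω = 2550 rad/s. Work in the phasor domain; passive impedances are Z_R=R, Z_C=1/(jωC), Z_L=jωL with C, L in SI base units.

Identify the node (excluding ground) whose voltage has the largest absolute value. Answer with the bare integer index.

3

Apply KCL at each of the 6 non-ground nodes and solve the resulting linear system.
Node n1: branches {R1, R3, R5, R7, R9, R10} → V_1 = 3.817-0.07659j
Node n2: branches {L1, R3, R8} → V_2 = -3.096-0.05953j
Node n3: branches {R9, V1, I1} → V_3 = 4.834-0.08520j
Node n4: branches {R2, R4, R5, R6, L2} → V_4 = -0.007317-0.1837j
Node n5: branches {L1, C1, R2, R4, R10, R11, V1, I1} → V_5 = -3.096-0.08520j
Node n6: branches {R6, R7, R8, R11} → V_6 = 3.764-0.07668j
Source currents: i(V1)=-0.6844+0.001358j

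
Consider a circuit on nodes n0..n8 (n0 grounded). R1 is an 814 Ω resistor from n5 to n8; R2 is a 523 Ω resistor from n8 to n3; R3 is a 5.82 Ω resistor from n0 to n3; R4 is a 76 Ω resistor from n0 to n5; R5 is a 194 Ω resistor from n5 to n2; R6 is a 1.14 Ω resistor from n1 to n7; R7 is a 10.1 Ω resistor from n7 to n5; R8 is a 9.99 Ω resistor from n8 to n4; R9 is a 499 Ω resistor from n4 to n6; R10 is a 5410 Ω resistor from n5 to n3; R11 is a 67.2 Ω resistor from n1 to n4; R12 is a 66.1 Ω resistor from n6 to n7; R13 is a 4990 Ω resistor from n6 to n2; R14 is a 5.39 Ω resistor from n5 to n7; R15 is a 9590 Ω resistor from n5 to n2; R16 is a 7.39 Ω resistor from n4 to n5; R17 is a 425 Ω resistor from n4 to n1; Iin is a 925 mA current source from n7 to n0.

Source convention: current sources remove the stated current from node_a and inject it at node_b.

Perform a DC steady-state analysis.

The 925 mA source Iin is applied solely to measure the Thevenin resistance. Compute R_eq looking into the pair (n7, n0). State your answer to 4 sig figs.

R_eq = 69.13 Ω

Element admittances at DC:
  Y(R1) = 0.001229 S between n5,n8
  Y(R2) = 0.001912 S between n8,n3
  Y(R3) = 0.1718 S between n0,n3
  Y(R4) = 0.01316 S between n0,n5
  Y(R5) = 0.005155 S between n5,n2
  Y(R6) = 0.8772 S between n1,n7
  Y(R7) = 0.09901 S between n7,n5
  Y(R8) = 0.1001 S between n8,n4
  Y(R9) = 0.002004 S between n4,n6
  Y(R10) = 0.0001848 S between n5,n3
  Y(R11) = 0.01488 S between n1,n4
  Y(R12) = 0.01513 S between n6,n7
  Y(R13) = 0.0002004 S between n6,n2
  Y(R14) = 0.1855 S between n5,n7
  Y(R15) = 0.0001043 S between n5,n2
  Y(R16) = 0.1353 S between n4,n5
  Y(R17) = 0.002353 S between n4,n1
  Iin: injects 0.925 A into n0 (from n7)
Assemble and solve the 8×8 MNA system:
  V(n1)=-63.88  V(n2)=-61.01  V(n3)=-0.7185  V(n4)=-60.57  V(n5)=-60.92  V(n6)=-63.52  V(n7)=-63.95  V(n8)=-59.46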